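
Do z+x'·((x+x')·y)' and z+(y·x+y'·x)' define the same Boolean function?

No

E1: z+x'·((x+x')·y)'
    = z+x'·y'   (complement / identity)
E2: z+(y·x+y'·x)'
    = z+x'   (distribution)
These differ: at x=0, y=1, z=0, E1 = 0 but E2 = 1.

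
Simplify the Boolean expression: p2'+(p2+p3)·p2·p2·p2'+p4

p2'+p4

p2'+(p2+p3)·p2·p2·p2'+p4
= p2'+(p2+p3)·p2·p2'+p4   — idempotence
= p2'+p2·p2'+p4   — absorption
= p2'+p4   — complement / identity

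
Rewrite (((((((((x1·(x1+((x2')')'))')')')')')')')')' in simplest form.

(((((((((x1·(x1+((x2')')'))')')')')')')')')'
= (((((((x1·(x1+((x2')')'))')')')')')')'   [double negation]
= (((((x1·(x1+((x2')')'))')')')')'   [double negation]
= (((((x1·(x1+x2'))')')')')'   [double negation]
= ((((x1')')')')'   [absorption]
= ((x1')')'   [double negation]
= x1'   [double negation]

x1'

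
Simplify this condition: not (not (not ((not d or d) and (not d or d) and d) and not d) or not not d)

not (not (not ((not d or d) and (not d or d) and d) and not d) or not not d)
= not ((not d or d) and (not d or d) and d) and not d and not d   (De Morgan)
= not ((not d or d) and d) and not d and not d   (complement / identity)
= not d and not d and not d   (complement / identity)
= not d and not d   (idempotence)
= not d   (idempotence)

not d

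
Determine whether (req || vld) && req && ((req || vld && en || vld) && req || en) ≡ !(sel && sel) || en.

E1: (req || vld) && req && ((req || vld && en || vld) && req || en)
    = (req || vld) && req && ((req || vld) && req || en)   (absorption)
    = (req || vld) && req   (absorption)
    = req   (absorption)
E2: !(sel && sel) || en
    = !sel || en   (idempotence)
These differ: at en=0, req=0, sel=0, vld=0, E1 = 0 but E2 = 1.

No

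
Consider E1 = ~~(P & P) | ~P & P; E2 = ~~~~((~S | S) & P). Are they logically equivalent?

E1: ~~(P & P) | ~P & P
    = P & P | ~P & P   [double negation]
    = P   [distribution]
E2: ~~~~((~S | S) & P)
    = ~~((~S | S) & P)   [double negation]
    = ~~P   [complement / identity]
    = P   [double negation]
Both reduce to P, so they are equivalent.

Yes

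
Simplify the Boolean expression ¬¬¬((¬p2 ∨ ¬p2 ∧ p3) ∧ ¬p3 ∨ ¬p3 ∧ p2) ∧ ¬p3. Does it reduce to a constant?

False

¬¬¬((¬p2 ∨ ¬p2 ∧ p3) ∧ ¬p3 ∨ ¬p3 ∧ p2) ∧ ¬p3
= ¬((¬p2 ∨ ¬p2 ∧ p3) ∧ ¬p3 ∨ ¬p3 ∧ p2) ∧ ¬p3   (double negation)
= ¬(¬p2 ∧ ¬p3 ∨ ¬p3 ∧ p2) ∧ ¬p3   (absorption)
= ¬¬p3 ∧ ¬p3   (distribution)
= p3 ∧ ¬p3   (double negation)
= False   (complement)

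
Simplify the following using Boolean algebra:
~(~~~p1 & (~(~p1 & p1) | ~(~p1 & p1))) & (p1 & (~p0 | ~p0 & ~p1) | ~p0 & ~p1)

~(~~~p1 & (~(~p1 & p1) | ~(~p1 & p1))) & (p1 & (~p0 | ~p0 & ~p1) | ~p0 & ~p1)
= ~(~p1 & (~(~p1 & p1) | ~(~p1 & p1))) & (p1 & (~p0 | ~p0 & ~p1) | ~p0 & ~p1)
= ~(~p1 & (~(~p1 & p1) | ~(~p1 & p1))) & (p1 & ~p0 | ~p0 & ~p1)
= ~(~p1 & (~(~p1 & p1) | ~(~p1 & p1))) & ~p0
= ~(~p1 & ~(~p1 & p1)) & ~p0
= (p1 | ~p1 & p1) & ~p0
= p1 & ~p0

p1 & ~p0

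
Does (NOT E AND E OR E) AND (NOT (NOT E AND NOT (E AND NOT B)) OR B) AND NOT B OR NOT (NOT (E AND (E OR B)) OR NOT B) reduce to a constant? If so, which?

no

(NOT E AND E OR E) AND (NOT (NOT E AND NOT (E AND NOT B)) OR B) AND NOT B OR NOT (NOT (E AND (E OR B)) OR NOT B)
= (NOT E AND E OR E) AND (E OR E AND NOT B OR B) AND NOT B OR NOT (NOT (E AND (E OR B)) OR NOT B)   — De Morgan
= (NOT E AND E OR E) AND (E OR E AND NOT B OR B) AND NOT B OR E AND (E OR B) AND B   — De Morgan
= E AND (E OR E AND NOT B OR B) AND NOT B OR E AND (E OR B) AND B   — complement / identity
= E AND (E OR B) AND NOT B OR E AND (E OR B) AND B   — absorption
= E AND (E OR B)   — distribution
= E   — absorption
This depends on E, so it is not a constant.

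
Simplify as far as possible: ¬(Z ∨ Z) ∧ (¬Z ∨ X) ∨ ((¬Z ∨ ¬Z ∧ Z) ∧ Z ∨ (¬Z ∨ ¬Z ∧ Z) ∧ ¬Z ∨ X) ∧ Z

¬(Z ∨ Z) ∧ (¬Z ∨ X) ∨ ((¬Z ∨ ¬Z ∧ Z) ∧ Z ∨ (¬Z ∨ ¬Z ∧ Z) ∧ ¬Z ∨ X) ∧ Z
= ¬(Z ∨ Z) ∧ (¬Z ∨ X) ∨ (¬Z ∨ ¬Z ∧ Z ∨ X) ∧ Z
= ¬(Z ∨ Z) ∧ (¬Z ∨ X) ∨ (¬Z ∨ X) ∧ Z
= ¬Z ∧ (¬Z ∨ X) ∨ (¬Z ∨ X) ∧ Z
= ¬Z ∨ X

¬Z ∨ X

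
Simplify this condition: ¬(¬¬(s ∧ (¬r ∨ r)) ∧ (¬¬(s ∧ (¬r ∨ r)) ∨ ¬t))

¬(¬¬(s ∧ (¬r ∨ r)) ∧ (¬¬(s ∧ (¬r ∨ r)) ∨ ¬t))
= ¬¬¬(s ∧ (¬r ∨ r))   — absorption
= ¬¬¬s   — complement / identity
= ¬s   — double negation

¬s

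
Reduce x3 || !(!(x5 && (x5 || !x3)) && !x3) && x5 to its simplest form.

x3 || !(!(x5 && (x5 || !x3)) && !x3) && x5
= x3 || (x5 && (x5 || !x3) || x3) && x5   — De Morgan
= x3 || (x5 || x3) && x5   — absorption
= x3 || x5   — absorption

x3 || x5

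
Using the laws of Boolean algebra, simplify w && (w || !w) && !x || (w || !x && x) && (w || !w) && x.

w

w && (w || !w) && !x || (w || !x && x) && (w || !w) && x
= w && (w || !w) && !x || w && (w || !w) && x
= w && (w || !w)
= w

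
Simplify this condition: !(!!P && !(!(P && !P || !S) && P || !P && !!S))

!(!!P && !(!(P && !P || !S) && P || !P && !!S))
= !P || !(P && !P || !S) && P || !P && !!S   — De Morgan
= !P || !!S && P || !P && !!S   — complement / identity
= !P || !!S   — distribution
= !P || S   — double negation

!P || S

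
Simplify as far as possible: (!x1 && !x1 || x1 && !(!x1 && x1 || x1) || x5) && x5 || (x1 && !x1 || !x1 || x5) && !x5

(!x1 && !x1 || x1 && !(!x1 && x1 || x1) || x5) && x5 || (x1 && !x1 || !x1 || x5) && !x5
= (!x1 && !x1 || x1 && !x1 || x5) && x5 || (x1 && !x1 || !x1 || x5) && !x5   [complement / identity]
= (!x1 && !x1 || x1 && !x1 || x5) && x5 || (!x1 || x5) && !x5   [complement / identity]
= (!x1 || x5) && x5 || (!x1 || x5) && !x5   [distribution]
= !x1 || x5   [distribution]

!x1 || x5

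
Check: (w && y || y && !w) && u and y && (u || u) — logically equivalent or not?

E1: (w && y || y && !w) && u
    = y && u   — distribution
E2: y && (u || u)
    = y && u   — idempotence
Both reduce to y && u, so they are equivalent.

Yes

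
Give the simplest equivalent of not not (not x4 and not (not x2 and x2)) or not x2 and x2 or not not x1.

not not (not x4 and not (not x2 and x2)) or not x2 and x2 or not not x1
= not (x4 or not x2 and x2) or not x2 and x2 or not not x1   — De Morgan
= not x4 or not x2 and x2 or not not x1   — complement / identity
= not x4 or not not x1   — complement / identity
= not x4 or x1   — double negation

not x4 or x1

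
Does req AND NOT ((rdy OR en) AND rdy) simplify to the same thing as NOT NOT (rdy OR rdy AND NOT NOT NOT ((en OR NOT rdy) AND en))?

No

E1: req AND NOT ((rdy OR en) AND rdy)
    = req AND NOT rdy   — absorption
E2: NOT NOT (rdy OR rdy AND NOT NOT NOT ((en OR NOT rdy) AND en))
    = NOT NOT (rdy OR rdy AND NOT NOT NOT en)   — absorption
    = NOT NOT (rdy OR rdy AND NOT en)   — double negation
    = rdy OR rdy AND NOT en   — double negation
    = rdy   — absorption
These differ: at en=0, rdy=1, req=0, E1 = 0 but E2 = 1.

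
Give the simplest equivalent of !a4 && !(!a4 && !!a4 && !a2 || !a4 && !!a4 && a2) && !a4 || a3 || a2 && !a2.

!a4 && !(!a4 && !!a4 && !a2 || !a4 && !!a4 && a2) && !a4 || a3 || a2 && !a2
= !a4 && !(!a4 && !!a4) && !a4 || a3 || a2 && !a2   (distribution)
= !a4 && (a4 || !a4) && !a4 || a3 || a2 && !a2   (De Morgan)
= !a4 && (a4 || !a4) && !a4 || a3   (complement / identity)
= !a4 && !a4 || a3   (complement / identity)
= !a4 || a3   (idempotence)

!a4 || a3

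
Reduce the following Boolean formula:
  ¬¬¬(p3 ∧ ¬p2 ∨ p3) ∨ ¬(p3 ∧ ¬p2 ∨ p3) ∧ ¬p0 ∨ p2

¬p3 ∨ p2

¬¬¬(p3 ∧ ¬p2 ∨ p3) ∨ ¬(p3 ∧ ¬p2 ∨ p3) ∧ ¬p0 ∨ p2
= ¬(p3 ∧ ¬p2 ∨ p3) ∨ ¬(p3 ∧ ¬p2 ∨ p3) ∧ ¬p0 ∨ p2   [double negation]
= ¬(p3 ∧ ¬p2 ∨ p3) ∨ p2   [absorption]
= ¬p3 ∨ p2   [absorption]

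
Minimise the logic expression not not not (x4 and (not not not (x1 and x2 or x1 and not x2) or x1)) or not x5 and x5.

not not not (x4 and (not not not (x1 and x2 or x1 and not x2) or x1)) or not x5 and x5
= not (x4 and (not not not (x1 and x2 or x1 and not x2) or x1)) or not x5 and x5   — double negation
= not (x4 and (not not not (x1 and x2 or x1 and not x2) or x1))   — complement / identity
= not (x4 and (not not not x1 or x1))   — distribution
= not (x4 and (not x1 or x1))   — double negation
= not x4   — complement / identity

not x4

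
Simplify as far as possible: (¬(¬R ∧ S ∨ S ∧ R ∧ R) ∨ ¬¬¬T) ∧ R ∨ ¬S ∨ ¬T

¬S ∨ ¬T

(¬(¬R ∧ S ∨ S ∧ R ∧ R) ∨ ¬¬¬T) ∧ R ∨ ¬S ∨ ¬T
= (¬(¬R ∧ S ∨ S ∧ R) ∨ ¬¬¬T) ∧ R ∨ ¬S ∨ ¬T   [idempotence]
= (¬S ∨ ¬¬¬T) ∧ R ∨ ¬S ∨ ¬T   [distribution]
= (¬S ∨ ¬T) ∧ R ∨ ¬S ∨ ¬T   [double negation]
= ¬S ∨ ¬T   [absorption]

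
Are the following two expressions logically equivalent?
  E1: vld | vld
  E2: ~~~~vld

E1: vld | vld
    = vld
E2: ~~~~vld
    = ~~vld
    = vld
Both reduce to vld, so they are equivalent.

Yes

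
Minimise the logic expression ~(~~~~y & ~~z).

~y | ~z

~(~~~~y & ~~z)
= ~(~~y & ~~z)   (double negation)
= ~y | ~z   (De Morgan)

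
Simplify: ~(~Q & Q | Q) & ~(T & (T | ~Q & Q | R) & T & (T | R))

~(~Q & Q | Q) & ~(T & (T | ~Q & Q | R) & T & (T | R))
= ~(~Q & Q | Q) & ~(T & (T | R) & T & (T | R))   [complement / identity]
= ~(~Q & Q | Q) & ~(T & (T | R))   [idempotence]
= ~Q & ~(T & (T | R))   [complement / identity]
= ~Q & ~T   [absorption]

~Q & ~T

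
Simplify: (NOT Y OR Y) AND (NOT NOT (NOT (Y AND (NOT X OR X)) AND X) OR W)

NOT Y AND X OR W

(NOT Y OR Y) AND (NOT NOT (NOT (Y AND (NOT X OR X)) AND X) OR W)
= NOT NOT (NOT (Y AND (NOT X OR X)) AND X) OR W   — complement / identity
= NOT NOT (NOT Y AND X) OR W   — complement / identity
= NOT Y AND X OR W   — double negation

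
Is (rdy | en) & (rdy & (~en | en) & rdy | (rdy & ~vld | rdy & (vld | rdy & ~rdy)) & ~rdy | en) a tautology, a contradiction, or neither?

(rdy | en) & (rdy & (~en | en) & rdy | (rdy & ~vld | rdy & (vld | rdy & ~rdy)) & ~rdy | en)
= (rdy | en) & (rdy & rdy | (rdy & ~vld | rdy & (vld | rdy & ~rdy)) & ~rdy | en)   [complement / identity]
= (rdy | en) & (rdy & rdy | (rdy & ~vld | rdy & vld) & ~rdy | en)   [complement / identity]
= (rdy | en) & (rdy & rdy | rdy & ~rdy | en)   [distribution]
= (rdy | en) & (rdy | en)   [distribution]
= rdy | en   [idempotence]
This depends on en, rdy, so it is not a constant.

neither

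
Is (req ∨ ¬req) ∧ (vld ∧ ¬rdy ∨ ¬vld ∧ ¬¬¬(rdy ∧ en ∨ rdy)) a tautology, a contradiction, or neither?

neither

(req ∨ ¬req) ∧ (vld ∧ ¬rdy ∨ ¬vld ∧ ¬¬¬(rdy ∧ en ∨ rdy))
= vld ∧ ¬rdy ∨ ¬vld ∧ ¬¬¬(rdy ∧ en ∨ rdy)
= vld ∧ ¬rdy ∨ ¬vld ∧ ¬¬¬rdy
= vld ∧ ¬rdy ∨ ¬vld ∧ ¬rdy
= ¬rdy
This depends on rdy, so it is not a constant.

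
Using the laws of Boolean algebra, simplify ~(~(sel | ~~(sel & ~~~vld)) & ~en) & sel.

sel

~(~(sel | ~~(sel & ~~~vld)) & ~en) & sel
= (sel | ~~(sel & ~~~vld) | en) & sel   [De Morgan]
= (sel | ~~(sel & ~vld) | en) & sel   [double negation]
= (sel | sel & ~vld | en) & sel   [double negation]
= (sel | en) & sel   [absorption]
= sel   [absorption]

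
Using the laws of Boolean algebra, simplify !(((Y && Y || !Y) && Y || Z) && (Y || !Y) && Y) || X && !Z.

!(((Y && Y || !Y) && Y || Z) && (Y || !Y) && Y) || X && !Z
= !(((Y || !Y) && Y || Z) && (Y || !Y) && Y) || X && !Z   — idempotence
= !((Y || !Y) && Y) || X && !Z   — absorption
= !Y || X && !Z   — complement / identity

!Y || X && !Z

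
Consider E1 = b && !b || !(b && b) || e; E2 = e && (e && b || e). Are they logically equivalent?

No

E1: b && !b || !(b && b) || e
    = !(b && b) || e   [complement / identity]
    = !b || e   [idempotence]
E2: e && (e && b || e)
    = e && e   [absorption]
    = e   [idempotence]
These differ: at b=0, e=0, E1 = 1 but E2 = 0.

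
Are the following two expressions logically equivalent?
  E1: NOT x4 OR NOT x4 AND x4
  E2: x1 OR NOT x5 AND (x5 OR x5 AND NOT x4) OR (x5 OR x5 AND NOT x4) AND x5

E1: NOT x4 OR NOT x4 AND x4
    = NOT x4
E2: x1 OR NOT x5 AND (x5 OR x5 AND NOT x4) OR (x5 OR x5 AND NOT x4) AND x5
    = x1 OR x5 OR x5 AND NOT x4
    = x1 OR x5
These differ: at x1=1, x4=1, x5=0, E1 = 0 but E2 = 1.

No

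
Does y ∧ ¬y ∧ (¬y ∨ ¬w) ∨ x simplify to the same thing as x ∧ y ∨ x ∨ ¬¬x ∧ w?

Yes

E1: y ∧ ¬y ∧ (¬y ∨ ¬w) ∨ x
    = y ∧ ¬y ∨ x
    = x
E2: x ∧ y ∨ x ∨ ¬¬x ∧ w
    = x ∧ y ∨ x ∨ x ∧ w
    = x ∧ y ∨ x
    = x
Both reduce to x, so they are equivalent.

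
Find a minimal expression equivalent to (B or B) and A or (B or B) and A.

(B or B) and A or (B or B) and A
= (B or B) and A   (idempotence)
= B and A   (idempotence)

B and A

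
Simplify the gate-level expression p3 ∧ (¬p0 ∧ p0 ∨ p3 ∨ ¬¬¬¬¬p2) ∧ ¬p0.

p3 ∧ ¬p0

p3 ∧ (¬p0 ∧ p0 ∨ p3 ∨ ¬¬¬¬¬p2) ∧ ¬p0
= p3 ∧ (¬p0 ∧ p0 ∨ p3 ∨ ¬¬¬p2) ∧ ¬p0   — double negation
= p3 ∧ (¬p0 ∧ p0 ∨ p3 ∨ ¬p2) ∧ ¬p0   — double negation
= p3 ∧ (p3 ∨ ¬p2) ∧ ¬p0   — complement / identity
= p3 ∧ ¬p0   — absorption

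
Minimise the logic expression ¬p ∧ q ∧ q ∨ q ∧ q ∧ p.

q

¬p ∧ q ∧ q ∨ q ∧ q ∧ p
= q ∧ q   (distribution)
= q   (idempotence)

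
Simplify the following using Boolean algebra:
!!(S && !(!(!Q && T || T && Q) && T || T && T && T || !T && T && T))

!!(S && !(!(!Q && T || T && Q) && T || T && T && T || !T && T && T))
= !!(S && !(!T && T || T && T && T || !T && T && T))
= !!(S && !(!T && T || (T && T || !T && T) && T))
= !!(S && !(!T && T || T && T))
= !!(S && !T)
= S && !T

S && !T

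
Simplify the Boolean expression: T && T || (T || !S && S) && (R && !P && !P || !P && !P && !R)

T && T || (T || !S && S) && (R && !P && !P || !P && !P && !R)
= T && T || T && (R && !P && !P || !P && !P && !R)   [complement / identity]
= T && T || T && !P && !P   [distribution]
= T && T || T && !P   [idempotence]
= T && (T || !P)   [distribution]
= T   [absorption]

T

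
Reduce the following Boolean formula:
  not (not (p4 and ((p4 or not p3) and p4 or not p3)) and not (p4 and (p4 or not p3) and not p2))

p4

not (not (p4 and ((p4 or not p3) and p4 or not p3)) and not (p4 and (p4 or not p3) and not p2))
= p4 and ((p4 or not p3) and p4 or not p3) or p4 and (p4 or not p3) and not p2   (De Morgan)
= p4 and (p4 or not p3) or p4 and (p4 or not p3) and not p2   (absorption)
= p4 and (p4 or not p3)   (absorption)
= p4   (absorption)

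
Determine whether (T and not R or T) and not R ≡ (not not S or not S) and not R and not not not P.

No

E1: (T and not R or T) and not R
    = T and not R   — absorption
E2: (not not S or not S) and not R and not not not P
    = (S or not S) and not R and not not not P   — double negation
    = not R and not not not P   — complement / identity
    = not R and not P   — double negation
These differ: at P=1, R=0, S=0, T=1, E1 = 1 but E2 = 0.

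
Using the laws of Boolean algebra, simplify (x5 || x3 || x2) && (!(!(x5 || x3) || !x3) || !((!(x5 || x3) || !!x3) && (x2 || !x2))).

(x5 || x3 || x2) && (!(!(x5 || x3) || !x3) || !((!(x5 || x3) || !!x3) && (x2 || !x2)))
= (x5 || x3 || x2) && (!(!(x5 || x3) || !x3) || !(!(x5 || x3) || !!x3))   — complement / identity
= (x5 || x3 || x2) && ((x5 || x3) && x3 || !(!(x5 || x3) || !!x3))   — De Morgan
= (x5 || x3 || x2) && ((x5 || x3) && x3 || (x5 || x3) && !x3)   — De Morgan
= (x5 || x3 || x2) && (x5 || x3)   — distribution
= x5 || x3   — absorption

x5 || x3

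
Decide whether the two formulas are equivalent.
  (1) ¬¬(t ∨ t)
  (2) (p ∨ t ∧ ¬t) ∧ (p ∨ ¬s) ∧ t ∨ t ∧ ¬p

Yes

E1: ¬¬(t ∨ t)
    = t ∨ t   [double negation]
    = t   [idempotence]
E2: (p ∨ t ∧ ¬t) ∧ (p ∨ ¬s) ∧ t ∨ t ∧ ¬p
    = p ∧ (p ∨ ¬s) ∧ t ∨ t ∧ ¬p   [complement / identity]
    = p ∧ t ∨ t ∧ ¬p   [absorption]
    = t   [distribution]
Both reduce to t, so they are equivalent.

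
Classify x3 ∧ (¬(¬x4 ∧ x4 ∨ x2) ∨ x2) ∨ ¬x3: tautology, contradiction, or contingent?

x3 ∧ (¬(¬x4 ∧ x4 ∨ x2) ∨ x2) ∨ ¬x3
= x3 ∧ (¬x2 ∨ x2) ∨ ¬x3
= x3 ∨ ¬x3
= True

tautology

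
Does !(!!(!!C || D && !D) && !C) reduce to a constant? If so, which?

!(!!(!!C || D && !D) && !C)
= !(!!(C || D && !D) && !C)
= !(C || D && !D) || C
= !C || C
= true

yes, True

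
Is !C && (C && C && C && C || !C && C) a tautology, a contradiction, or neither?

contradiction

!C && (C && C && C && C || !C && C)
= !C && (C && C || !C && C)   — idempotence
= !C && C   — distribution
= false   — complement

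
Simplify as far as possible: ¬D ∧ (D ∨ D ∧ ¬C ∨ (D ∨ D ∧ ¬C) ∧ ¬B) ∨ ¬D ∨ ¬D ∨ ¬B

¬D ∨ ¬B

¬D ∧ (D ∨ D ∧ ¬C ∨ (D ∨ D ∧ ¬C) ∧ ¬B) ∨ ¬D ∨ ¬D ∨ ¬B
= ¬D ∧ (D ∨ D ∧ ¬C) ∨ ¬D ∨ ¬D ∨ ¬B   (absorption)
= ¬D ∧ (D ∨ D ∧ ¬C) ∨ ¬D ∨ ¬B   (idempotence)
= ¬D ∧ D ∨ ¬D ∨ ¬B   (absorption)
= ¬D ∨ ¬B   (complement / identity)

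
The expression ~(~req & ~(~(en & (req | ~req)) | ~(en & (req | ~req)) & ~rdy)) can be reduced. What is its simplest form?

req | ~en

~(~req & ~(~(en & (req | ~req)) | ~(en & (req | ~req)) & ~rdy))
= req | ~(en & (req | ~req)) | ~(en & (req | ~req)) & ~rdy
= req | ~(en & (req | ~req))
= req | ~en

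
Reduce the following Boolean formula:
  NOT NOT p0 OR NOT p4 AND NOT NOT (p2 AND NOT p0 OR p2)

p0 OR NOT p4 AND p2

NOT NOT p0 OR NOT p4 AND NOT NOT (p2 AND NOT p0 OR p2)
= NOT NOT p0 OR NOT p4 AND NOT NOT p2   (absorption)
= NOT NOT p0 OR NOT p4 AND p2   (double negation)
= p0 OR NOT p4 AND p2   (double negation)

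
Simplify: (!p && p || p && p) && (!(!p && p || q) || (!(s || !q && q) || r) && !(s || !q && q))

(!p && p || p && p) && (!(!p && p || q) || (!(s || !q && q) || r) && !(s || !q && q))
= p && (!(!p && p || q) || (!(s || !q && q) || r) && !(s || !q && q))
= p && (!(!p && p || q) || !(s || !q && q))
= p && (!q || !(s || !q && q))
= p && (!q || !s)

p && (!q || !s)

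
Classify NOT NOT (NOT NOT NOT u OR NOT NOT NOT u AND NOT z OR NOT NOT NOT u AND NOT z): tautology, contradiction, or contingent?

contingent

NOT NOT (NOT NOT NOT u OR NOT NOT NOT u AND NOT z OR NOT NOT NOT u AND NOT z)
= NOT NOT (NOT NOT NOT u OR NOT NOT NOT u AND NOT z)
= NOT NOT NOT NOT NOT u
= NOT NOT NOT u
= NOT u
This depends on u, so it is not a constant.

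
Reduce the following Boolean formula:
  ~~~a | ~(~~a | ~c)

~a

~~~a | ~(~~a | ~c)
= ~a | ~(~~a | ~c)
= ~a | ~a & c
= ~a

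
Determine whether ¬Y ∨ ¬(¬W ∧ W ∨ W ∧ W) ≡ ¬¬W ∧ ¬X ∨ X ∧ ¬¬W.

E1: ¬Y ∨ ¬(¬W ∧ W ∨ W ∧ W)
    = ¬Y ∨ ¬W   — distribution
E2: ¬¬W ∧ ¬X ∨ X ∧ ¬¬W
    = ¬¬W   — distribution
    = W   — double negation
These differ: at W=0, X=0, Y=0, E1 = 1 but E2 = 0.

No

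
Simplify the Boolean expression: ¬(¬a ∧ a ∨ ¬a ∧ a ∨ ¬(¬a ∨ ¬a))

¬a

¬(¬a ∧ a ∨ ¬a ∧ a ∨ ¬(¬a ∨ ¬a))
= ¬(¬a ∧ a ∨ ¬a ∧ a ∨ a ∧ a)   (De Morgan)
= ¬(¬a ∧ a ∨ a)   (distribution)
= ¬a   (complement / identity)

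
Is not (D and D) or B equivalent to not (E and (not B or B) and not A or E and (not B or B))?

No

E1: not (D and D) or B
    = not D or B   [idempotence]
E2: not (E and (not B or B) and not A or E and (not B or B))
    = not (E and (not B or B))   [absorption]
    = not E   [complement / identity]
These differ: at A=0, B=0, D=0, E=1, E1 = 1 but E2 = 0.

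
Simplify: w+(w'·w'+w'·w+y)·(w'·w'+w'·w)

w+(w'·w'+w'·w+y)·(w'·w'+w'·w)
= w+w'·w'+w'·w
= w+w'
= 1

1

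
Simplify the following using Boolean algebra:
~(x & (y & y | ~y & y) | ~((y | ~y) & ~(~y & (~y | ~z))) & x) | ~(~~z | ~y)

~(x & (y & y | ~y & y) | ~((y | ~y) & ~(~y & (~y | ~z))) & x) | ~(~~z | ~y)
= ~(x & (y & y | ~y & y) | ~((y | ~y) & ~(~y & (~y | ~z))) & x) | ~z & y   [De Morgan]
= ~(x & (y & y | ~y & y) | ~((y | ~y) & ~~y) & x) | ~z & y   [absorption]
= ~(x & (y & y | ~y & y) | ~~~y & x) | ~z & y   [complement / identity]
= ~(x & (y & y | ~y & y) | ~y & x) | ~z & y   [double negation]
= ~(x & y | ~y & x) | ~z & y   [distribution]
= ~x | ~z & y   [distribution]

~x | ~z & y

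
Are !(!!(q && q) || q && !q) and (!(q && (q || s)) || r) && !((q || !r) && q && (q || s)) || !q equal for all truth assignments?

Yes

E1: !(!!(q && q) || q && !q)
    = !(q && q || q && !q)   (double negation)
    = !q   (distribution)
E2: (!(q && (q || s)) || r) && !((q || !r) && q && (q || s)) || !q
    = (!(q && (q || s)) || r) && !(q && (q || s)) || !q   (absorption)
    = !(q && (q || s)) || !q   (absorption)
    = !q || !q   (absorption)
    = !q   (idempotence)
Both reduce to !q, so they are equivalent.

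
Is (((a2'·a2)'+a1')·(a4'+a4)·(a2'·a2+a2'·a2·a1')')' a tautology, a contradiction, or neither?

contradiction

(((a2'·a2)'+a1')·(a4'+a4)·(a2'·a2+a2'·a2·a1')')'
= (((a2'·a2)'+a1')·(a2'·a2+a2'·a2·a1')')'   (complement / identity)
= (((a2'·a2)'+a1')·(a2'·a2)')'   (absorption)
= ((a2'·a2)')'   (absorption)
= a2'·a2   (double negation)
= 0   (complement)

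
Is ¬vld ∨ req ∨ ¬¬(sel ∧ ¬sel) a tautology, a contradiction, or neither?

¬vld ∨ req ∨ ¬¬(sel ∧ ¬sel)
= ¬vld ∨ req ∨ sel ∧ ¬sel
= ¬vld ∨ req
This depends on req, vld, so it is not a constant.

neither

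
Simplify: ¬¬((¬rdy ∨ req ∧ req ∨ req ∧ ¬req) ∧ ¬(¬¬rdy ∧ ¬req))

¬rdy ∨ req

¬¬((¬rdy ∨ req ∧ req ∨ req ∧ ¬req) ∧ ¬(¬¬rdy ∧ ¬req))
= ¬¬((¬rdy ∨ req) ∧ ¬(¬¬rdy ∧ ¬req))   (distribution)
= (¬rdy ∨ req) ∧ ¬(¬¬rdy ∧ ¬req)   (double negation)
= (¬rdy ∨ req) ∧ (¬rdy ∨ req)   (De Morgan)
= ¬rdy ∨ req   (idempotence)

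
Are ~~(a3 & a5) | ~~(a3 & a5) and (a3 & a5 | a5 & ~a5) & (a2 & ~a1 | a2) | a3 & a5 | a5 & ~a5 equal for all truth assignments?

Yes

E1: ~~(a3 & a5) | ~~(a3 & a5)
    = ~~(a3 & a5)   [idempotence]
    = a3 & a5   [double negation]
E2: (a3 & a5 | a5 & ~a5) & (a2 & ~a1 | a2) | a3 & a5 | a5 & ~a5
    = (a3 & a5 | a5 & ~a5) & a2 | a3 & a5 | a5 & ~a5   [absorption]
    = a3 & a5 | a5 & ~a5   [absorption]
    = a3 & a5   [complement / identity]
Both reduce to a3 & a5, so they are equivalent.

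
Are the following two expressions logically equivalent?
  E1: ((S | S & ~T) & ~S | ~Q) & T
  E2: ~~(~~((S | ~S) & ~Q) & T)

E1: ((S | S & ~T) & ~S | ~Q) & T
    = (S & ~S | ~Q) & T   (absorption)
    = ~Q & T   (complement / identity)
E2: ~~(~~((S | ~S) & ~Q) & T)
    = ~~(~~~Q & T)   (complement / identity)
    = ~~(~Q & T)   (double negation)
    = ~Q & T   (double negation)
Both reduce to ~Q & T, so they are equivalent.

Yes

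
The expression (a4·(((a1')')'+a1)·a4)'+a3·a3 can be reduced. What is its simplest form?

a4'+a3

(a4·(((a1')')'+a1)·a4)'+a3·a3
= (a4·(((a1')')'+a1)·a4)'+a3
= (a4·(a1'+a1)·a4)'+a3
= (a4·a4)'+a3
= a4'+a3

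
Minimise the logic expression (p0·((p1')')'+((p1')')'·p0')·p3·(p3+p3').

p1'·p3

(p0·((p1')')'+((p1')')'·p0')·p3·(p3+p3')
= (p0·((p1')')'+((p1')')'·p0')·p3
= ((p1')')'·p3
= p1'·p3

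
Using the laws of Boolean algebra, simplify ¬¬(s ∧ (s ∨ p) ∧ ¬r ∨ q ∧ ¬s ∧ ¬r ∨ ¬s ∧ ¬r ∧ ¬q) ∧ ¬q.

¬¬(s ∧ (s ∨ p) ∧ ¬r ∨ q ∧ ¬s ∧ ¬r ∨ ¬s ∧ ¬r ∧ ¬q) ∧ ¬q
= ¬¬(s ∧ ¬r ∨ q ∧ ¬s ∧ ¬r ∨ ¬s ∧ ¬r ∧ ¬q) ∧ ¬q   [absorption]
= (s ∧ ¬r ∨ q ∧ ¬s ∧ ¬r ∨ ¬s ∧ ¬r ∧ ¬q) ∧ ¬q   [double negation]
= (s ∧ ¬r ∨ ¬s ∧ ¬r) ∧ ¬q   [distribution]
= ¬r ∧ ¬q   [distribution]

¬r ∧ ¬q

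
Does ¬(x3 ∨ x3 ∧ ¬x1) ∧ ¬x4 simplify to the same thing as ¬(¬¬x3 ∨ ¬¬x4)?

Yes

E1: ¬(x3 ∨ x3 ∧ ¬x1) ∧ ¬x4
    = ¬x3 ∧ ¬x4   — absorption
E2: ¬(¬¬x3 ∨ ¬¬x4)
    = ¬x3 ∧ ¬x4   — De Morgan
Both reduce to ¬x3 ∧ ¬x4, so they are equivalent.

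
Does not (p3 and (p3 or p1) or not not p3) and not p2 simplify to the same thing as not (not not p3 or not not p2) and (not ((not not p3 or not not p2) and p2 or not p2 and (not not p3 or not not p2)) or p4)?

E1: not (p3 and (p3 or p1) or not not p3) and not p2
    = not (p3 and (p3 or p1) or p3) and not p2   — double negation
    = not (p3 or p3) and not p2   — absorption
    = not p3 and not p2   — idempotence
E2: not (not not p3 or not not p2) and (not ((not not p3 or not not p2) and p2 or not p2 and (not not p3 or not not p2)) or p4)
    = not (not not p3 or not not p2) and (not (not not p3 or not not p2) or p4)   — distribution
    = not (not not p3 or not not p2)   — absorption
    = not p3 and not p2   — De Morgan
Both reduce to not p3 and not p2, so they are equivalent.

Yes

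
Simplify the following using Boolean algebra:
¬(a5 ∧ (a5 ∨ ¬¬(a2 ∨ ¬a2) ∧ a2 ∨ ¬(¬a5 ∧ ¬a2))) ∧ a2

¬(a5 ∧ (a5 ∨ ¬¬(a2 ∨ ¬a2) ∧ a2 ∨ ¬(¬a5 ∧ ¬a2))) ∧ a2
= ¬(a5 ∧ (a5 ∨ (a2 ∨ ¬a2) ∧ a2 ∨ ¬(¬a5 ∧ ¬a2))) ∧ a2   [double negation]
= ¬(a5 ∧ (a5 ∨ (a2 ∨ ¬a2) ∧ a2 ∨ a5 ∨ a2)) ∧ a2   [De Morgan]
= ¬(a5 ∧ (a5 ∨ a2 ∨ a5 ∨ a2)) ∧ a2   [complement / identity]
= ¬(a5 ∧ (a5 ∨ a2)) ∧ a2   [idempotence]
= ¬a5 ∧ a2   [absorption]

¬a5 ∧ a2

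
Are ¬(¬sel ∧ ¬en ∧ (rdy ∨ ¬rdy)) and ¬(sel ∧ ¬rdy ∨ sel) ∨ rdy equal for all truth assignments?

E1: ¬(¬sel ∧ ¬en ∧ (rdy ∨ ¬rdy))
    = ¬(¬sel ∧ ¬en)   (complement / identity)
    = sel ∨ en   (De Morgan)
E2: ¬(sel ∧ ¬rdy ∨ sel) ∨ rdy
    = ¬sel ∨ rdy   (absorption)
These differ: at en=0, rdy=0, sel=1, E1 = 1 but E2 = 0.

No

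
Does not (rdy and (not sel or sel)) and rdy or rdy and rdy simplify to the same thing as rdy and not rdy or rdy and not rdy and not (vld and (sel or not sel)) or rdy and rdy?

E1: not (rdy and (not sel or sel)) and rdy or rdy and rdy
    = not rdy and rdy or rdy and rdy   — complement / identity
    = rdy   — distribution
E2: rdy and not rdy or rdy and not rdy and not (vld and (sel or not sel)) or rdy and rdy
    = rdy and not rdy or rdy and not rdy and not vld or rdy and rdy   — complement / identity
    = rdy and not rdy or rdy and rdy   — absorption
    = rdy   — distribution
Both reduce to rdy, so they are equivalent.

Yes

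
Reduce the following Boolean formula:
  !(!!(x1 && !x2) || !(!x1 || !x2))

!x1

!(!!(x1 && !x2) || !(!x1 || !x2))
= !(!!(x1 && !x2) || x1 && x2)   (De Morgan)
= !(x1 && !x2 || x1 && x2)   (double negation)
= !x1   (distribution)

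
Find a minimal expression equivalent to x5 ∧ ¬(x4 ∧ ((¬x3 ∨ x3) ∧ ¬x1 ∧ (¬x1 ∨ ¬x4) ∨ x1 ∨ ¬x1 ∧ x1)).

x5 ∧ ¬x4

x5 ∧ ¬(x4 ∧ ((¬x3 ∨ x3) ∧ ¬x1 ∧ (¬x1 ∨ ¬x4) ∨ x1 ∨ ¬x1 ∧ x1))
= x5 ∧ ¬(x4 ∧ (¬x1 ∧ (¬x1 ∨ ¬x4) ∨ x1 ∨ ¬x1 ∧ x1))   [complement / identity]
= x5 ∧ ¬(x4 ∧ (¬x1 ∧ (¬x1 ∨ ¬x4) ∨ x1))   [complement / identity]
= x5 ∧ ¬(x4 ∧ (¬x1 ∨ x1))   [absorption]
= x5 ∧ ¬x4   [complement / identity]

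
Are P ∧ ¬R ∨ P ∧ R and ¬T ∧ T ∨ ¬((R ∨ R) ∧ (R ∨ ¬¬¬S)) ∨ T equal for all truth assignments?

E1: P ∧ ¬R ∨ P ∧ R
    = P   [distribution]
E2: ¬T ∧ T ∨ ¬((R ∨ R) ∧ (R ∨ ¬¬¬S)) ∨ T
    = ¬T ∧ T ∨ ¬(R ∨ R ∧ ¬¬¬S) ∨ T   [distribution]
    = ¬T ∧ T ∨ ¬(R ∨ R ∧ ¬S) ∨ T   [double negation]
    = ¬(R ∨ R ∧ ¬S) ∨ T   [complement / identity]
    = ¬R ∨ T   [absorption]
These differ: at P=0, R=0, S=1, T=1, E1 = 0 but E2 = 1.

No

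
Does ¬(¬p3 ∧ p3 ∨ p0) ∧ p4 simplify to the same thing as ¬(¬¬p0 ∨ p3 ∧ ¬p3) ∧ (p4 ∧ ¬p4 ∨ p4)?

E1: ¬(¬p3 ∧ p3 ∨ p0) ∧ p4
    = ¬p0 ∧ p4   [complement / identity]
E2: ¬(¬¬p0 ∨ p3 ∧ ¬p3) ∧ (p4 ∧ ¬p4 ∨ p4)
    = ¬(p0 ∨ p3 ∧ ¬p3) ∧ (p4 ∧ ¬p4 ∨ p4)   [double negation]
    = ¬(p0 ∨ p3 ∧ ¬p3) ∧ p4   [complement / identity]
    = ¬p0 ∧ p4   [complement / identity]
Both reduce to ¬p0 ∧ p4, so they are equivalent.

Yes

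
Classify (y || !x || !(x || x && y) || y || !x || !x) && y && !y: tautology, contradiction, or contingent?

(y || !x || !(x || x && y) || y || !x || !x) && y && !y
= (y || !x || !x || y || !x || !x) && y && !y   [absorption]
= (y || !x || !x) && y && !y   [idempotence]
= (y || !x) && y && !y   [idempotence]
= y && !y   [absorption]
= false   [complement]

contradiction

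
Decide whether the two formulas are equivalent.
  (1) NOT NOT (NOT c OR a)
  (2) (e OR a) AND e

No

E1: NOT NOT (NOT c OR a)
    = NOT c OR a   (double negation)
E2: (e OR a) AND e
    = e   (absorption)
These differ: at a=0, c=0, e=0, E1 = 1 but E2 = 0.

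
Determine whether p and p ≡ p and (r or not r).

E1: p and p
    = p   [idempotence]
E2: p and (r or not r)
    = p   [complement / identity]
Both reduce to p, so they are equivalent.

Yes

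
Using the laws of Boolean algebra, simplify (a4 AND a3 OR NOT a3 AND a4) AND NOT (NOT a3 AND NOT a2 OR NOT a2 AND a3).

(a4 AND a3 OR NOT a3 AND a4) AND NOT (NOT a3 AND NOT a2 OR NOT a2 AND a3)
= a4 AND NOT (NOT a3 AND NOT a2 OR NOT a2 AND a3)   (distribution)
= a4 AND NOT NOT a2   (distribution)
= a4 AND a2   (double negation)

a4 AND a2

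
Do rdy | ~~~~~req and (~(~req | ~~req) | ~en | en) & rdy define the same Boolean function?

No

E1: rdy | ~~~~~req
    = rdy | ~~~req   (double negation)
    = rdy | ~req   (double negation)
E2: (~(~req | ~~req) | ~en | en) & rdy
    = (req & ~req | ~en | en) & rdy   (De Morgan)
    = (~en | en) & rdy   (complement / identity)
    = rdy   (complement / identity)
These differ: at en=0, rdy=0, req=0, E1 = 1 but E2 = 0.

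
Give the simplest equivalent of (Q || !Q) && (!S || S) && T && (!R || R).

T

(Q || !Q) && (!S || S) && T && (!R || R)
= (Q || !Q) && (!S || S) && T   — complement / identity
= (!S || S) && T   — complement / identity
= T   — complement / identity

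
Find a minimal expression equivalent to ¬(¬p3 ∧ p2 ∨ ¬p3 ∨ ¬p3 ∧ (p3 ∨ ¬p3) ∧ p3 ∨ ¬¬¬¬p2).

p3 ∧ ¬p2

¬(¬p3 ∧ p2 ∨ ¬p3 ∨ ¬p3 ∧ (p3 ∨ ¬p3) ∧ p3 ∨ ¬¬¬¬p2)
= ¬(¬p3 ∧ p2 ∨ ¬p3 ∨ ¬p3 ∧ p3 ∨ ¬¬¬¬p2)   — complement / identity
= ¬(¬p3 ∧ p2 ∨ ¬p3 ∨ ¬¬¬¬p2)   — complement / identity
= ¬(¬p3 ∨ ¬¬¬¬p2)   — absorption
= p3 ∧ ¬¬¬p2   — De Morgan
= p3 ∧ ¬p2   — double negation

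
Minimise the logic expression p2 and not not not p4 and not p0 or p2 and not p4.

p2 and not p4

p2 and not not not p4 and not p0 or p2 and not p4
= p2 and not p4 and not p0 or p2 and not p4
= p2 and not p4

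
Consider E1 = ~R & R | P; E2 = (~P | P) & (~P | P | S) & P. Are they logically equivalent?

Yes

E1: ~R & R | P
    = P
E2: (~P | P) & (~P | P | S) & P
    = (~P | P) & P
    = P
Both reduce to P, so they are equivalent.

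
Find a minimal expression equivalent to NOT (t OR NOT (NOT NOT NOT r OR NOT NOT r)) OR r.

NOT t OR r

NOT (t OR NOT (NOT NOT NOT r OR NOT NOT r)) OR r
= NOT (t OR NOT (NOT r OR NOT NOT r)) OR r   [double negation]
= NOT (t OR r AND NOT r) OR r   [De Morgan]
= NOT t OR r   [complement / identity]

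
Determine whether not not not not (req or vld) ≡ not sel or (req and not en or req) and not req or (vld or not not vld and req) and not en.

No

E1: not not not not (req or vld)
    = not not (req or vld)
    = req or vld
E2: not sel or (req and not en or req) and not req or (vld or not not vld and req) and not en
    = not sel or req and not req or (vld or not not vld and req) and not en
    = not sel or req and not req or (vld or vld and req) and not en
    = not sel or req and not req or vld and not en
    = not sel or vld and not en
These differ: at en=1, req=0, sel=0, vld=0, E1 = 0 but E2 = 1.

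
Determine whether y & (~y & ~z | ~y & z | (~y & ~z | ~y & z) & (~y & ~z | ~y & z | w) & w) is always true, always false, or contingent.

always false

y & (~y & ~z | ~y & z | (~y & ~z | ~y & z) & (~y & ~z | ~y & z | w) & w)
= y & (~y & ~z | ~y & z | (~y & ~z | ~y & z) & w)   [absorption]
= y & (~y & ~z | ~y & z)   [absorption]
= y & ~y   [distribution]
= 0   [complement]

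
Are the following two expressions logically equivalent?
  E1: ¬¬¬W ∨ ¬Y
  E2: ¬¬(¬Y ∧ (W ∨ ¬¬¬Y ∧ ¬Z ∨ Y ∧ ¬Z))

No

E1: ¬¬¬W ∨ ¬Y
    = ¬W ∨ ¬Y
E2: ¬¬(¬Y ∧ (W ∨ ¬¬¬Y ∧ ¬Z ∨ Y ∧ ¬Z))
    = ¬¬(¬Y ∧ (W ∨ ¬Y ∧ ¬Z ∨ Y ∧ ¬Z))
    = ¬Y ∧ (W ∨ ¬Y ∧ ¬Z ∨ Y ∧ ¬Z)
    = ¬Y ∧ (W ∨ ¬Z)
These differ: at W=0, Y=1, Z=1, E1 = 1 but E2 = 0.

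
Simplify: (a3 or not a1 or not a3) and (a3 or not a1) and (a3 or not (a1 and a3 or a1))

(a3 or not a1 or not a3) and (a3 or not a1) and (a3 or not (a1 and a3 or a1))
= (a3 or not a1) and (a3 or not (a1 and a3 or a1))   (absorption)
= (a3 or not a1) and (a3 or not a1)   (absorption)
= a3 or not a1   (idempotence)

a3 or not a1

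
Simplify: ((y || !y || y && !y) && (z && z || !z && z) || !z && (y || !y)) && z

((y || !y || y && !y) && (z && z || !z && z) || !z && (y || !y)) && z
= ((y || !y) && (z && z || !z && z) || !z && (y || !y)) && z
= ((y || !y) && z || !z && (y || !y)) && z
= (y || !y) && z
= z

z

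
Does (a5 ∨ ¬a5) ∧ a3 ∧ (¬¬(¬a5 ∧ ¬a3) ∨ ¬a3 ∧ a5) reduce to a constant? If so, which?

(a5 ∨ ¬a5) ∧ a3 ∧ (¬¬(¬a5 ∧ ¬a3) ∨ ¬a3 ∧ a5)
= (a5 ∨ ¬a5) ∧ a3 ∧ (¬a5 ∧ ¬a3 ∨ ¬a3 ∧ a5)
= (a5 ∨ ¬a5) ∧ a3 ∧ ¬a3
= a3 ∧ ¬a3
= False

yes, False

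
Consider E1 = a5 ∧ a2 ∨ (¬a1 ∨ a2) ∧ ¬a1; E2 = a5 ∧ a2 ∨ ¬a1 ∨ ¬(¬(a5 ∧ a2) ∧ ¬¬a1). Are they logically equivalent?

E1: a5 ∧ a2 ∨ (¬a1 ∨ a2) ∧ ¬a1
    = a5 ∧ a2 ∨ ¬a1   (absorption)
E2: a5 ∧ a2 ∨ ¬a1 ∨ ¬(¬(a5 ∧ a2) ∧ ¬¬a1)
    = a5 ∧ a2 ∨ ¬a1 ∨ a5 ∧ a2 ∨ ¬a1   (De Morgan)
    = a5 ∧ a2 ∨ ¬a1   (idempotence)
Both reduce to a5 ∧ a2 ∨ ¬a1, so they are equivalent.

Yes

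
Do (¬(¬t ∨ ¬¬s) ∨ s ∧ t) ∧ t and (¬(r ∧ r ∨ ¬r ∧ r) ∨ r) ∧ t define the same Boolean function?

E1: (¬(¬t ∨ ¬¬s) ∨ s ∧ t) ∧ t
    = (t ∧ ¬s ∨ s ∧ t) ∧ t   — De Morgan
    = t ∧ t   — distribution
    = t   — idempotence
E2: (¬(r ∧ r ∨ ¬r ∧ r) ∨ r) ∧ t
    = (¬r ∨ r) ∧ t   — distribution
    = t   — complement / identity
Both reduce to t, so they are equivalent.

Yes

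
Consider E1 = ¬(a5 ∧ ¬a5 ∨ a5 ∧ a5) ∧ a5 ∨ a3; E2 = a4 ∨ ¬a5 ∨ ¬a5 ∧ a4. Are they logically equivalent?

E1: ¬(a5 ∧ ¬a5 ∨ a5 ∧ a5) ∧ a5 ∨ a3
    = ¬a5 ∧ a5 ∨ a3   — distribution
    = a3   — complement / identity
E2: a4 ∨ ¬a5 ∨ ¬a5 ∧ a4
    = a4 ∨ ¬a5   — absorption
These differ: at a3=1, a4=0, a5=1, E1 = 1 but E2 = 0.

No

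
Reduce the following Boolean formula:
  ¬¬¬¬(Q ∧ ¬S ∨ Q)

¬¬¬¬(Q ∧ ¬S ∨ Q)
= ¬¬(Q ∧ ¬S ∨ Q)   [double negation]
= ¬¬Q   [absorption]
= Q   [double negation]

Q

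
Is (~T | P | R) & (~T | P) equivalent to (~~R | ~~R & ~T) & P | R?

No

E1: (~T | P | R) & (~T | P)
    = ~T | P   (absorption)
E2: (~~R | ~~R & ~T) & P | R
    = ~~R & P | R   (absorption)
    = R & P | R   (double negation)
    = R   (absorption)
These differ: at P=0, R=0, T=0, E1 = 1 but E2 = 0.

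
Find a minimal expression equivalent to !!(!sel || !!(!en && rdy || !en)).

!!(!sel || !!(!en && rdy || !en))
= !!(!sel || !!!en)
= !!(!sel || !en)
= !sel || !en

!sel || !en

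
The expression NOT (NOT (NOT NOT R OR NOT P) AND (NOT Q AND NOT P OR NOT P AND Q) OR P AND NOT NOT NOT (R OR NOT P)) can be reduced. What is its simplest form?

NOT (NOT (NOT NOT R OR NOT P) AND (NOT Q AND NOT P OR NOT P AND Q) OR P AND NOT NOT NOT (R OR NOT P))
= NOT (NOT (NOT NOT R OR NOT P) AND NOT P OR P AND NOT NOT NOT (R OR NOT P))   (distribution)
= NOT (NOT (R OR NOT P) AND NOT P OR P AND NOT NOT NOT (R OR NOT P))   (double negation)
= NOT (NOT (R OR NOT P) AND NOT P OR P AND NOT (R OR NOT P))   (double negation)
= NOT NOT (R OR NOT P)   (distribution)
= R OR NOT P   (double negation)

R OR NOT P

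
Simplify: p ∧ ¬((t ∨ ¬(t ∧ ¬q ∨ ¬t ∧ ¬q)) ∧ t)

p ∧ ¬t

p ∧ ¬((t ∨ ¬(t ∧ ¬q ∨ ¬t ∧ ¬q)) ∧ t)
= p ∧ ¬((t ∨ ¬¬q) ∧ t)
= p ∧ ¬((t ∨ q) ∧ t)
= p ∧ ¬t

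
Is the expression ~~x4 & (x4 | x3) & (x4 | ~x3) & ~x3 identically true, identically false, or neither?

~~x4 & (x4 | x3) & (x4 | ~x3) & ~x3
= x4 & (x4 | x3) & (x4 | ~x3) & ~x3   [double negation]
= x4 & (x4 | ~x3) & ~x3   [absorption]
= x4 & ~x3   [absorption]
This depends on x3, x4, so it is not a constant.

neither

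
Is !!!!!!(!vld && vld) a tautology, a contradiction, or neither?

contradiction

!!!!!!(!vld && vld)
= !!!!(!vld && vld)   [double negation]
= !!(!vld && vld)   [double negation]
= !vld && vld   [double negation]
= false   [complement]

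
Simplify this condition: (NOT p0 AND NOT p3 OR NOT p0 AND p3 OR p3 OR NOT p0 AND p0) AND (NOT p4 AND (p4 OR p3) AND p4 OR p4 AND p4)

(NOT p0 OR p3) AND p4

(NOT p0 AND NOT p3 OR NOT p0 AND p3 OR p3 OR NOT p0 AND p0) AND (NOT p4 AND (p4 OR p3) AND p4 OR p4 AND p4)
= (NOT p0 OR p3 OR NOT p0 AND p0) AND (NOT p4 AND (p4 OR p3) AND p4 OR p4 AND p4)   — distribution
= (NOT p0 OR p3 OR NOT p0 AND p0) AND (NOT p4 AND p4 OR p4 AND p4)   — absorption
= (NOT p0 OR p3) AND (NOT p4 AND p4 OR p4 AND p4)   — complement / identity
= (NOT p0 OR p3) AND p4   — distribution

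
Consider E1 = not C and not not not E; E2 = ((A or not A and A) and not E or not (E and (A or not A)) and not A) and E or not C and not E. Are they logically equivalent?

Yes

E1: not C and not not not E
    = not C and not E   (double negation)
E2: ((A or not A and A) and not E or not (E and (A or not A)) and not A) and E or not C and not E
    = (A and not E or not (E and (A or not A)) and not A) and E or not C and not E   (complement / identity)
    = (A and not E or not E and not A) and E or not C and not E   (complement / identity)
    = not E and E or not C and not E   (distribution)
    = not C and not E   (complement / identity)
Both reduce to not C and not E, so they are equivalent.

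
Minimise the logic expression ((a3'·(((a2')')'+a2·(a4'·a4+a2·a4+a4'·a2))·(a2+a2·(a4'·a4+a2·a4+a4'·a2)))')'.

((a3'·(((a2')')'+a2·(a4'·a4+a2·a4+a4'·a2))·(a2+a2·(a4'·a4+a2·a4+a4'·a2)))')'
= ((a3'·(a2·(a4'·a4+a2·a4+a4'·a2)+((a2')')'·a2))')'
= ((a3'·(a2·(a4'·a4+a2)+((a2')')'·a2))')'
= ((a3'·(a2·(a4'·a4+a2)+a2'·a2))')'
= ((a3'·(a2·a2+a2'·a2))')'
= a3'·(a2·a2+a2'·a2)
= a3'·a2

a3'·a2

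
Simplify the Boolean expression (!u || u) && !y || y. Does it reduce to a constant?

true

(!u || u) && !y || y
= !y || y
= true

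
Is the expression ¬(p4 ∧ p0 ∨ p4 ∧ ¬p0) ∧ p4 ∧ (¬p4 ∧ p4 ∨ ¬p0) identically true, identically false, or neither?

¬(p4 ∧ p0 ∨ p4 ∧ ¬p0) ∧ p4 ∧ (¬p4 ∧ p4 ∨ ¬p0)
= ¬p4 ∧ p4 ∧ (¬p4 ∧ p4 ∨ ¬p0)   (distribution)
= ¬p4 ∧ p4   (absorption)
= False   (complement)

identically false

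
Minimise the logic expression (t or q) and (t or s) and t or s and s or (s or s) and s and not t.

(t or q) and (t or s) and t or s and s or (s or s) and s and not t
= (t or q) and t or s and s or (s or s) and s and not t   — absorption
= t or s and s or (s or s) and s and not t   — absorption
= t or s and s or s and s and not t   — idempotence
= t or s and s   — absorption
= t or s   — idempotence

t or s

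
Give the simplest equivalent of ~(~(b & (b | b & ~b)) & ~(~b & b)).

b

~(~(b & (b | b & ~b)) & ~(~b & b))
= ~(~(b & b) & ~(~b & b))   (complement / identity)
= b & b | ~b & b   (De Morgan)
= b   (distribution)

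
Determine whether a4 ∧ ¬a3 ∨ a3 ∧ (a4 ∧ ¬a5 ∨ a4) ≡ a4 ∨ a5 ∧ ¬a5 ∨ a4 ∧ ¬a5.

E1: a4 ∧ ¬a3 ∨ a3 ∧ (a4 ∧ ¬a5 ∨ a4)
    = a4 ∧ ¬a3 ∨ a3 ∧ a4   (absorption)
    = a4   (distribution)
E2: a4 ∨ a5 ∧ ¬a5 ∨ a4 ∧ ¬a5
    = a4 ∨ a4 ∧ ¬a5   (complement / identity)
    = a4   (absorption)
Both reduce to a4, so they are equivalent.

Yes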